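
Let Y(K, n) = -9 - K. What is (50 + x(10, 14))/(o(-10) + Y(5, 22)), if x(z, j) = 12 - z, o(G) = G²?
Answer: 26/43 ≈ 0.60465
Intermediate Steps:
(50 + x(10, 14))/(o(-10) + Y(5, 22)) = (50 + (12 - 1*10))/((-10)² + (-9 - 1*5)) = (50 + (12 - 10))/(100 + (-9 - 5)) = (50 + 2)/(100 - 14) = 52/86 = 52*(1/86) = 26/43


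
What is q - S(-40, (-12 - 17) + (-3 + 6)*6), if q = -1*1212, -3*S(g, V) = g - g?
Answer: -1212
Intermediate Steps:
S(g, V) = 0 (S(g, V) = -(g - g)/3 = -⅓*0 = 0)
q = -1212
q - S(-40, (-12 - 17) + (-3 + 6)*6) = -1212 - 1*0 = -1212 + 0 = -1212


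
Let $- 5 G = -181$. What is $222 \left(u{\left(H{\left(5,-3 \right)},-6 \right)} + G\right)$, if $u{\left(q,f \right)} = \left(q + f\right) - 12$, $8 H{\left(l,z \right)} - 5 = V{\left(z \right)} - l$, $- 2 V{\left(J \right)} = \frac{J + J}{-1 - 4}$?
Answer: $\frac{16095}{4} \approx 4023.8$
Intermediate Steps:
$G = \frac{181}{5}$ ($G = \left(- \frac{1}{5}\right) \left(-181\right) = \frac{181}{5} \approx 36.2$)
$V{\left(J \right)} = \frac{J}{5}$ ($V{\left(J \right)} = - \frac{\left(J + J\right) \frac{1}{-1 - 4}}{2} = - \frac{2 J \frac{1}{-5}}{2} = - \frac{2 J \left(- \frac{1}{5}\right)}{2} = - \frac{\left(- \frac{2}{5}\right) J}{2} = \frac{J}{5}$)
$H{\left(l,z \right)} = \frac{5}{8} - \frac{l}{8} + \frac{z}{40}$ ($H{\left(l,z \right)} = \frac{5}{8} + \frac{\frac{z}{5} - l}{8} = \frac{5}{8} + \frac{- l + \frac{z}{5}}{8} = \frac{5}{8} - \left(- \frac{z}{40} + \frac{l}{8}\right) = \frac{5}{8} - \frac{l}{8} + \frac{z}{40}$)
$u{\left(q,f \right)} = -12 + f + q$ ($u{\left(q,f \right)} = \left(f + q\right) - 12 = -12 + f + q$)
$222 \left(u{\left(H{\left(5,-3 \right)},-6 \right)} + G\right) = 222 \left(\left(-12 - 6 + \left(\frac{5}{8} - \frac{5}{8} + \frac{1}{40} \left(-3\right)\right)\right) + \frac{181}{5}\right) = 222 \left(\left(-12 - 6 - \frac{3}{40}\right) + \frac{181}{5}\right) = 222 \left(- \frac{723}{40} + \frac{181}{5}\right) = 222 \cdot \frac{145}{8} = \frac{16095}{4}$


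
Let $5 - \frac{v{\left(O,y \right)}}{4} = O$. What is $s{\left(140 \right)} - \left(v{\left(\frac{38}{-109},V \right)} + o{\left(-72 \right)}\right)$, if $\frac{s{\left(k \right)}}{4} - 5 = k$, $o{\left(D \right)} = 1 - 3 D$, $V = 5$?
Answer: $\frac{37235}{109} \approx 341.61$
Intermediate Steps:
$v{\left(O,y \right)} = 20 - 4 O$
$s{\left(k \right)} = 20 + 4 k$
$s{\left(140 \right)} - \left(v{\left(\frac{38}{-109},V \right)} + o{\left(-72 \right)}\right) = \left(20 + 4 \cdot 140\right) - \left(\left(20 - 4 \frac{38}{-109}\right) + \left(1 - -216\right)\right) = \left(20 + 560\right) - \left(\left(20 - 4 \cdot 38 \left(- \frac{1}{109}\right)\right) + \left(1 + 216\right)\right) = 580 - \left(\left(20 - - \frac{152}{109}\right) + 217\right) = 580 - \left(\left(20 + \frac{152}{109}\right) + 217\right) = 580 - \left(\frac{2332}{109} + 217\right) = 580 - \frac{25985}{109} = \frac{37235}{109}$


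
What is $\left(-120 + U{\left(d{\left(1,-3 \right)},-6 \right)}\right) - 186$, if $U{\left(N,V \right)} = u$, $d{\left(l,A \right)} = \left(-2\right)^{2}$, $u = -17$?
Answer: $-323$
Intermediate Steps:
$d{\left(l,A \right)} = 4$
$U{\left(N,V \right)} = -17$
$\left(-120 + U{\left(d{\left(1,-3 \right)},-6 \right)}\right) - 186 = \left(-120 - 17\right) - 186 = -137 - 186 = -323$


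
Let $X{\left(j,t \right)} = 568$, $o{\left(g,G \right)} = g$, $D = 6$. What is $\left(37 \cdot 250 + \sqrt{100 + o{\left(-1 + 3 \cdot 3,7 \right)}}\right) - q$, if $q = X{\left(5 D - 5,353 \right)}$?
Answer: $8682 + 6 \sqrt{3} \approx 8692.4$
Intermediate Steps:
$q = 568$
$\left(37 \cdot 250 + \sqrt{100 + o{\left(-1 + 3 \cdot 3,7 \right)}}\right) - q = \left(37 \cdot 250 + \sqrt{100 + \left(-1 + 3 \cdot 3\right)}\right) - 568 = \left(9250 + \sqrt{100 + \left(-1 + 9\right)}\right) - 568 = \left(9250 + \sqrt{100 + 8}\right) - 568 = \left(9250 + \sqrt{108}\right) - 568 = \left(9250 + 6 \sqrt{3}\right) - 568 = 8682 + 6 \sqrt{3}$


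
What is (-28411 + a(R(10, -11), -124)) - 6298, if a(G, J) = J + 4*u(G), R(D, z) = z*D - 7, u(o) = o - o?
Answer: -34833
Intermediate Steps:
u(o) = 0
R(D, z) = -7 + D*z (R(D, z) = D*z - 7 = -7 + D*z)
a(G, J) = J (a(G, J) = J + 4*0 = J + 0 = J)
(-28411 + a(R(10, -11), -124)) - 6298 = (-28411 - 124) - 6298 = -28535 - 6298 = -34833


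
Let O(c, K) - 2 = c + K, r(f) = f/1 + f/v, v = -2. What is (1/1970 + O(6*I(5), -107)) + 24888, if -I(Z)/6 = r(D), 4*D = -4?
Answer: 48857971/1970 ≈ 24801.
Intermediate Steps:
D = -1 (D = (¼)*(-4) = -1)
r(f) = f/2 (r(f) = f/1 + f/(-2) = f*1 + f*(-½) = f - f/2 = f/2)
I(Z) = 3 (I(Z) = -3*(-1) = -6*(-½) = 3)
O(c, K) = 2 + K + c (O(c, K) = 2 + (c + K) = 2 + (K + c) = 2 + K + c)
(1/1970 + O(6*I(5), -107)) + 24888 = (1/1970 + (2 - 107 + 6*3)) + 24888 = (1/1970 + (2 - 107 + 18)) + 24888 = (1/1970 - 87) + 24888 = -171389/1970 + 24888 = 48857971/1970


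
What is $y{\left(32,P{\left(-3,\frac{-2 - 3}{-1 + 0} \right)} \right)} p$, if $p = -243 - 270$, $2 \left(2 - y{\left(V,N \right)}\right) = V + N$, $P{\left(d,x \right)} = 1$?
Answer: $\frac{14877}{2} \approx 7438.5$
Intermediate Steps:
$y{\left(V,N \right)} = 2 - \frac{N}{2} - \frac{V}{2}$ ($y{\left(V,N \right)} = 2 - \frac{V + N}{2} = 2 - \frac{N + V}{2} = 2 - \left(\frac{N}{2} + \frac{V}{2}\right) = 2 - \frac{N}{2} - \frac{V}{2}$)
$p = -513$ ($p = -243 - 270 = -513$)
$y{\left(32,P{\left(-3,\frac{-2 - 3}{-1 + 0} \right)} \right)} p = \left(2 - \frac{1}{2} - 16\right) \left(-513\right) = \left(- \frac{29}{2}\right) \left(-513\right) = \frac{14877}{2}$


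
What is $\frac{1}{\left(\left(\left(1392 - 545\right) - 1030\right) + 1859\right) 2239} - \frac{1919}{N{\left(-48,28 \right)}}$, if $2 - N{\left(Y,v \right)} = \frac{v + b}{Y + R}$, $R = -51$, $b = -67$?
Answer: $- \frac{237638620375}{198885892} \approx -1194.8$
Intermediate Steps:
$N{\left(Y,v \right)} = 2 - \frac{-67 + v}{-51 + Y}$ ($N{\left(Y,v \right)} = 2 - \frac{v - 67}{Y - 51} = 2 - \frac{-67 + v}{-51 + Y}$)
$\frac{1}{\left(\left(\left(1392 - 545\right) - 1030\right) + 1859\right) 2239} - \frac{1919}{N{\left(-48,28 \right)}} = \frac{1}{\left(\left(\left(1392 - 545\right) - 1030\right) + 1859\right) 2239} - \frac{1919}{\frac{1}{-51 - 48} \left(-35 - 28 + 2 \left(-48\right)\right)} = \frac{1}{\left(847 - 1030\right) + 1859} \cdot \frac{1}{2239} - \frac{1919}{\frac{1}{-99} \left(-35 - 28 - 96\right)} = \frac{1}{-183 + 1859} \cdot \frac{1}{2239} - \frac{1919}{\left(- \frac{1}{99}\right) \left(-159\right)} = \frac{1}{1676} \cdot \frac{1}{2239} - \frac{1919}{\frac{53}{33}} = \frac{1}{1676} \cdot \frac{1}{2239} - \frac{63327}{53} = \frac{1}{3752564} - \frac{63327}{53} = - \frac{237638620375}{198885892}$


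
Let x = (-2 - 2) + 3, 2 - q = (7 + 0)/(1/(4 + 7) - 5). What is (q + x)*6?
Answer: 131/9 ≈ 14.556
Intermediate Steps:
q = 185/54 (q = 2 - (7 + 0)/(1/(4 + 7) - 5) = 2 - 7/(1/11 - 5) = 2 - 7/(-54/11) = 2 - 7*(-11)/54 = 2 - 1*(-77/54) = 2 + 77/54 = 185/54 ≈ 3.4259)
x = -1 (x = -4 + 3 = -1)
(q + x)*6 = (185/54 - 1)*6 = (131/54)*6 = 131/9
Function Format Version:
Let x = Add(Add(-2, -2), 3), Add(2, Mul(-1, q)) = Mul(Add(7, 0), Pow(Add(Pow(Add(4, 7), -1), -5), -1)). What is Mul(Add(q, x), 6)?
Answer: Rational(131, 9) ≈ 14.556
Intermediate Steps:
q = Rational(185, 54) (q = Add(2, Mul(-1, Mul(Add(7, 0), Pow(Add(Pow(Add(4, 7), -1), -5), -1)))) = Add(2, Mul(-1, Mul(7, Pow(Add(Pow(11, -1), -5), -1)))) = Add(2, Mul(-1, Mul(7, Pow(Add(Rational(1, 11), -5), -1)))) = Add(2, Mul(-1, Mul(7, Pow(Rational(-54, 11), -1)))) = Add(2, Mul(-1, Mul(7, Rational(-11, 54)))) = Add(2, Mul(-1, Rational(-77, 54))) = Add(2, Rational(77, 54)) = Rational(185, 54) ≈ 3.4259)
x = -1 (x = Add(-4, 3) = -1)
Mul(Add(q, x), 6) = Mul(Add(Rational(185, 54), -1), 6) = Mul(Rational(131, 54), 6) = Rational(131, 9)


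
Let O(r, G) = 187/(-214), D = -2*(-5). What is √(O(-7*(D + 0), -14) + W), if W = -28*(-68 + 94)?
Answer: 3*I*√3708834/214 ≈ 26.998*I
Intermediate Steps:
D = 10
O(r, G) = -187/214 (O(r, G) = 187*(-1/214) = -187/214)
W = -728 (W = -28*26 = -728)
√(O(-7*(D + 0), -14) + W) = √(-187/214 - 728) = √(-155979/214) = 3*I*√3708834/214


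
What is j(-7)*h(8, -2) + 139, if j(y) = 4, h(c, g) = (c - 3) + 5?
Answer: 179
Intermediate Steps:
h(c, g) = 2 + c (h(c, g) = (-3 + c) + 5 = 2 + c)
j(-7)*h(8, -2) + 139 = 4*(2 + 8) + 139 = 4*10 + 139 = 40 + 139 = 179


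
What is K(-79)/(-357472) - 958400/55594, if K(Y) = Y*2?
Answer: -85648095237/4968324592 ≈ -17.239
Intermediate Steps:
K(Y) = 2*Y
K(-79)/(-357472) - 958400/55594 = (2*(-79))/(-357472) - 958400/55594 = -158*(-1/357472) - 958400*1/55594 = 79/178736 - 479200/27797 = -85648095237/4968324592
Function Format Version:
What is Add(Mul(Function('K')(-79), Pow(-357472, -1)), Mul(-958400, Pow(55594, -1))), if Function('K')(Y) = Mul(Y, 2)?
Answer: Rational(-85648095237, 4968324592) ≈ -17.239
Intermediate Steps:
Function('K')(Y) = Mul(2, Y)
Add(Mul(Function('K')(-79), Pow(-357472, -1)), Mul(-958400, Pow(55594, -1))) = Add(Mul(Mul(2, -79), Pow(-357472, -1)), Mul(-958400, Pow(55594, -1))) = Add(Mul(-158, Rational(-1, 357472)), Mul(-958400, Rational(1, 55594))) = Add(Rational(79, 178736), Rational(-479200, 27797)) = Rational(-85648095237, 4968324592)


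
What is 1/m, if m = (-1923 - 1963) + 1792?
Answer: -1/2094 ≈ -0.00047755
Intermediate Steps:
m = -2094 (m = -3886 + 1792 = -2094)
1/m = 1/(-2094) = -1/2094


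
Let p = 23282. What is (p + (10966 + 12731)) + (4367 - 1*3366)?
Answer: 47980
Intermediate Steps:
(p + (10966 + 12731)) + (4367 - 1*3366) = (23282 + (10966 + 12731)) + (4367 - 1*3366) = (23282 + 23697) + (4367 - 3366) = 46979 + 1001 = 47980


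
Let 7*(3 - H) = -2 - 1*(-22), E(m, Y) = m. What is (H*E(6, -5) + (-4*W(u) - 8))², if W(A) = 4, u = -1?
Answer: 26244/49 ≈ 535.59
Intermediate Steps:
H = ⅐ (H = 3 - (-2 - 1*(-22))/7 = 3 - (-2 + 22)/7 = 3 - ⅐*20 = 3 - 20/7 = ⅐ ≈ 0.14286)
(H*E(6, -5) + (-4*W(u) - 8))² = ((⅐)*6 + (-4*4 - 8))² = (6/7 + (-16 - 8))² = (6/7 - 24)² = (-162/7)² = 26244/49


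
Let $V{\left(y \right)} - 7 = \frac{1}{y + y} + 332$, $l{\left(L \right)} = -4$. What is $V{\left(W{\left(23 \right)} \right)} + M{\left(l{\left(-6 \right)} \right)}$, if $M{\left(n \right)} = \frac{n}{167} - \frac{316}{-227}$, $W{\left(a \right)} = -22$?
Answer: $\frac{567694751}{1667996} \approx 340.35$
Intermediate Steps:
$M{\left(n \right)} = \frac{316}{227} + \frac{n}{167}$ ($M{\left(n \right)} = n \frac{1}{167} - - \frac{316}{227} = \frac{n}{167} + \frac{316}{227} = \frac{316}{227} + \frac{n}{167}$)
$V{\left(y \right)} = 339 + \frac{1}{2 y}$ ($V{\left(y \right)} = 7 + \left(\frac{1}{y + y} + 332\right) = 7 + \left(\frac{1}{2 y} + 332\right) = 7 + \left(332 + \frac{1}{2 y}\right) = 339 + \frac{1}{2 y}$)
$V{\left(W{\left(23 \right)} \right)} + M{\left(l{\left(-6 \right)} \right)} = \left(339 + \frac{1}{2 \left(-22\right)}\right) + \left(\frac{316}{227} + \frac{1}{167} \left(-4\right)\right) = \left(339 + \frac{1}{2} \left(- \frac{1}{22}\right)\right) + \left(\frac{316}{227} - \frac{4}{167}\right) = \left(339 - \frac{1}{44}\right) + \frac{51864}{37909} = \frac{14915}{44} + \frac{51864}{37909} = \frac{567694751}{1667996}$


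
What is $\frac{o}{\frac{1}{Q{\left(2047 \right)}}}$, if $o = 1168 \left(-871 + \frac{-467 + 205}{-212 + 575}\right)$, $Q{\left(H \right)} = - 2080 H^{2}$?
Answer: $\frac{3221264427223897600}{363} \approx 8.874 \cdot 10^{15}$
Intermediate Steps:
$o = - \frac{369596080}{363}$ ($o = 1168 \left(-871 - \frac{262}{363}\right) = 1168 \left(- \frac{316435}{363}\right) = - \frac{369596080}{363} \approx -1.0182 \cdot 10^{6}$)
$\frac{o}{\frac{1}{Q{\left(2047 \right)}}} = - \frac{369596080}{363 \frac{1}{\left(-2080\right) 2047^{2}}} = - \frac{369596080}{363 \frac{1}{\left(-2080\right) 4190209}} = - \frac{369596080}{363 \frac{1}{-8715634720}} = - \frac{369596080}{363 \left(- \frac{1}{8715634720}\right)} = \left(- \frac{369596080}{363}\right) \left(-8715634720\right) = \frac{3221264427223897600}{363}$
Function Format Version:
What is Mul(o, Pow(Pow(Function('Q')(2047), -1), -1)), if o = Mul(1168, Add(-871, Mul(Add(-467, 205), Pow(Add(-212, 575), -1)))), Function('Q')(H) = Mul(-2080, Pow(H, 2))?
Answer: Rational(3221264427223897600, 363) ≈ 8.8740e+15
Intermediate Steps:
o = Rational(-369596080, 363) (o = Mul(1168, Add(-871, Mul(-262, Pow(363, -1)))) = Mul(1168, Add(-871, Mul(-262, Rational(1, 363)))) = Mul(1168, Add(-871, Rational(-262, 363))) = Mul(1168, Rational(-316435, 363)) = Rational(-369596080, 363) ≈ -1.0182e+6)
Mul(o, Pow(Pow(Function('Q')(2047), -1), -1)) = Mul(Rational(-369596080, 363), Pow(Pow(Mul(-2080, Pow(2047, 2)), -1), -1)) = Mul(Rational(-369596080, 363), Pow(Pow(Mul(-2080, 4190209), -1), -1)) = Mul(Rational(-369596080, 363), Pow(Pow(-8715634720, -1), -1)) = Mul(Rational(-369596080, 363), Pow(Rational(-1, 8715634720), -1)) = Mul(Rational(-369596080, 363), -8715634720) = Rational(3221264427223897600, 363)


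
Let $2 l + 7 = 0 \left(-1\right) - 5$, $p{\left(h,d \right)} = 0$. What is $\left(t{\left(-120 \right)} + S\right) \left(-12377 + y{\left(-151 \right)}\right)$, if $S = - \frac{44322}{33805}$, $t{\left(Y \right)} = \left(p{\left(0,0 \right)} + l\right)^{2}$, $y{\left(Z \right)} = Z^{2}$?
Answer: $\frac{12223786992}{33805} \approx 3.616 \cdot 10^{5}$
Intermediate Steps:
$l = -6$ ($l = - \frac{7}{2} + \frac{0 \left(-1\right) - 5}{2} = - \frac{7}{2} + \frac{0 - 5}{2} = - \frac{7}{2} + \frac{1}{2} \left(-5\right) = - \frac{7}{2} - \frac{5}{2} = -6$)
$t{\left(Y \right)} = 36$ ($t{\left(Y \right)} = \left(0 - 6\right)^{2} = \left(-6\right)^{2} = 36$)
$S = - \frac{44322}{33805}$ ($S = \left(-44322\right) \frac{1}{33805} = - \frac{44322}{33805} \approx -1.3111$)
$\left(t{\left(-120 \right)} + S\right) \left(-12377 + y{\left(-151 \right)}\right) = \left(36 - \frac{44322}{33805}\right) \left(-12377 + \left(-151\right)^{2}\right) = \frac{1172658 \left(-12377 + 22801\right)}{33805} = \frac{1172658}{33805} \cdot 10424 = \frac{12223786992}{33805}$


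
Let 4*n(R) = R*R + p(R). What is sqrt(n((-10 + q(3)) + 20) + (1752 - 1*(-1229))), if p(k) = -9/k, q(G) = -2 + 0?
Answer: 3*sqrt(21310)/8 ≈ 54.742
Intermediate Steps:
q(G) = -2
n(R) = -9/(4*R) + R**2/4 (n(R) = (R*R - 9/R)/4 = (R**2 - 9/R)/4 = -9/(4*R) + R**2/4)
sqrt(n((-10 + q(3)) + 20) + (1752 - 1*(-1229))) = sqrt((-9 + ((-10 - 2) + 20)**3)/(4*((-10 - 2) + 20)) + (1752 - 1*(-1229))) = sqrt((-9 + (-12 + 20)**3)/(4*(-12 + 20)) + (1752 + 1229)) = sqrt((1/4)*(-9 + 8**3)/8 + 2981) = sqrt((1/4)*(1/8)*(-9 + 512) + 2981) = sqrt((1/4)*(1/8)*503 + 2981) = sqrt(503/32 + 2981) = sqrt(95895/32) = 3*sqrt(21310)/8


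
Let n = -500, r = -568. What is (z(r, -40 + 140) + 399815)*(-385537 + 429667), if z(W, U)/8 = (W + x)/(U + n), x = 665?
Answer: 88218751689/5 ≈ 1.7644e+10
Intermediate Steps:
z(W, U) = 8*(665 + W)/(-500 + U) (z(W, U) = 8*((W + 665)/(U - 500)) = 8*((665 + W)/(-500 + U)) = 8*(665 + W)/(-500 + U))
(z(r, -40 + 140) + 399815)*(-385537 + 429667) = (8*(665 - 568)/(-500 + (-40 + 140)) + 399815)*(-385537 + 429667) = (8*97/(-500 + 100) + 399815)*44130 = (8*97/(-400) + 399815)*44130 = (8*(-1/400)*97 + 399815)*44130 = (-97/50 + 399815)*44130 = (19990653/50)*44130 = 88218751689/5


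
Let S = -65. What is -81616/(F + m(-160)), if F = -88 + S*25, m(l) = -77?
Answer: 40808/895 ≈ 45.596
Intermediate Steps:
F = -1713 (F = -88 - 65*25 = -88 - 1625 = -1713)
-81616/(F + m(-160)) = -81616/(-1713 - 77) = -81616/(-1790) = -81616*(-1/1790) = 40808/895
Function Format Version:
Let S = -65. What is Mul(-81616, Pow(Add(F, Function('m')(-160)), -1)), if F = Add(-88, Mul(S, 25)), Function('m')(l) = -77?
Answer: Rational(40808, 895) ≈ 45.596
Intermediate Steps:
F = -1713 (F = Add(-88, Mul(-65, 25)) = Add(-88, -1625) = -1713)
Mul(-81616, Pow(Add(F, Function('m')(-160)), -1)) = Mul(-81616, Pow(Add(-1713, -77), -1)) = Mul(-81616, Pow(-1790, -1)) = Mul(-81616, Rational(-1, 1790)) = Rational(40808, 895)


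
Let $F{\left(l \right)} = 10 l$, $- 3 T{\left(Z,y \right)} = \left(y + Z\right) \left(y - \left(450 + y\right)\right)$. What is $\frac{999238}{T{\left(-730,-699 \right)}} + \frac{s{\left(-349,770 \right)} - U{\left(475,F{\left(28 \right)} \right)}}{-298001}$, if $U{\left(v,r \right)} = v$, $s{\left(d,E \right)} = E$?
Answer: $- \frac{148918578244}{31938257175} \approx -4.6627$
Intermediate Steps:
$T{\left(Z,y \right)} = 150 Z + 150 y$ ($T{\left(Z,y \right)} = - \frac{\left(y + Z\right) \left(y - \left(450 + y\right)\right)}{3} = - \frac{\left(Z + y\right) \left(-450\right)}{3} = - \frac{- 450 Z - 450 y}{3} = 150 Z + 150 y$)
$\frac{999238}{T{\left(-730,-699 \right)}} + \frac{s{\left(-349,770 \right)} - U{\left(475,F{\left(28 \right)} \right)}}{-298001} = \frac{999238}{150 \left(-730\right) + 150 \left(-699\right)} + \frac{770 - 475}{-298001} = \frac{999238}{-109500 - 104850} + \left(770 - 475\right) \left(- \frac{1}{298001}\right) = \frac{999238}{-214350} + 295 \left(- \frac{1}{298001}\right) = 999238 \left(- \frac{1}{214350}\right) - \frac{295}{298001} = - \frac{499619}{107175} - \frac{295}{298001} = - \frac{148918578244}{31938257175}$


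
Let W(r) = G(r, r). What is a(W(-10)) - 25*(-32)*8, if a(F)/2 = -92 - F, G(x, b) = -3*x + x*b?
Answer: 5956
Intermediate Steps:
G(x, b) = -3*x + b*x
W(r) = r*(-3 + r)
a(F) = -184 - 2*F (a(F) = 2*(-92 - F) = -184 - 2*F)
a(W(-10)) - 25*(-32)*8 = (-184 - (-20)*(-3 - 10)) - 25*(-32)*8 = (-184 - (-20)*(-13)) - (-800)*8 = (-184 - 2*130) - 1*(-6400) = (-184 - 260) + 6400 = -444 + 6400 = 5956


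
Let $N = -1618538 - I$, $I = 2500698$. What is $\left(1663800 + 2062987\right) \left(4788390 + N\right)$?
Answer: $2493794428198$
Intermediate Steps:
$N = -4119236$ ($N = -1618538 - 2500698 = -4119236$)
$\left(1663800 + 2062987\right) \left(4788390 + N\right) = \left(1663800 + 2062987\right) \left(4788390 - 4119236\right) = 3726787 \cdot 669154 = 2493794428198$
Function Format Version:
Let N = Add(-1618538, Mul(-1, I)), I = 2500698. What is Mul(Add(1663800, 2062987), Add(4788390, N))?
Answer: 2493794428198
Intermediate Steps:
N = -4119236 (N = Add(-1618538, Mul(-1, 2500698)) = Add(-1618538, -2500698) = -4119236)
Mul(Add(1663800, 2062987), Add(4788390, N)) = Mul(Add(1663800, 2062987), Add(4788390, -4119236)) = Mul(3726787, 669154) = 2493794428198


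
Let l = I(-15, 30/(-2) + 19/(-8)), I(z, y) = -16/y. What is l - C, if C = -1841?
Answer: 256027/139 ≈ 1841.9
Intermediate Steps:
l = 128/139 (l = -16/(30/(-2) + 19/(-8)) = -16/(30*(-½) + 19*(-⅛)) = -16/(-15 - 19/8) = -16/(-139/8) = -16*(-8/139) = 128/139 ≈ 0.92086)
l - C = 128/139 - 1*(-1841) = 128/139 + 1841 = 256027/139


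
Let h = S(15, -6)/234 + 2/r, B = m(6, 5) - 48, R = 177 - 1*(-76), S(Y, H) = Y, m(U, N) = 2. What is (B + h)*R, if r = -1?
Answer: -945967/78 ≈ -12128.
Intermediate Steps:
R = 253 (R = 177 + 76 = 253)
B = -46 (B = 2 - 48 = -46)
h = -151/78 (h = 15/234 + 2/(-1) = 15*(1/234) + 2*(-1) = 5/78 - 2 = -151/78 ≈ -1.9359)
(B + h)*R = (-46 - 151/78)*253 = -3739/78*253 = -945967/78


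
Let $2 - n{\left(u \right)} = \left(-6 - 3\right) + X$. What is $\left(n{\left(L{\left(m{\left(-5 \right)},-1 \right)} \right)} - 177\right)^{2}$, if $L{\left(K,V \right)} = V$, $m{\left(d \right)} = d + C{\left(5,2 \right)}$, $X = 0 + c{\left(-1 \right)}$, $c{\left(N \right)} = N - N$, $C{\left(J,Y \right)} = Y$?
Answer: $27556$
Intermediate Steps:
$c{\left(N \right)} = 0$
$X = 0$ ($X = 0 + 0 = 0$)
$m{\left(d \right)} = 2 + d$ ($m{\left(d \right)} = d + 2 = 2 + d$)
$n{\left(u \right)} = 11$ ($n{\left(u \right)} = 2 - \left(\left(-6 - 3\right) + 0\right) = 2 - \left(-9 + 0\right) = 2 - -9 = 2 + 9 = 11$)
$\left(n{\left(L{\left(m{\left(-5 \right)},-1 \right)} \right)} - 177\right)^{2} = \left(11 - 177\right)^{2} = \left(-166\right)^{2} = 27556$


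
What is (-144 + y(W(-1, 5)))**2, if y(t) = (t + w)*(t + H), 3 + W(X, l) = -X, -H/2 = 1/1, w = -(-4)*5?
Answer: 46656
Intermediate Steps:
w = 20 (w = -1*(-20) = 20)
H = -2 (H = -2/1 = -2*1 = -2)
W(X, l) = -3 - X
y(t) = (-2 + t)*(20 + t) (y(t) = (t + 20)*(t - 2) = (20 + t)*(-2 + t) = (-2 + t)*(20 + t))
(-144 + y(W(-1, 5)))**2 = (-144 + (-40 + (-3 - 1*(-1))**2 + 18*(-3 - 1*(-1))))**2 = (-144 + (-40 + (-3 + 1)**2 + 18*(-3 + 1)))**2 = (-144 + (-40 + (-2)**2 + 18*(-2)))**2 = (-144 + (-40 + 4 - 36))**2 = (-144 - 72)**2 = (-216)**2 = 46656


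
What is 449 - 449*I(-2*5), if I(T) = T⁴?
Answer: -4489551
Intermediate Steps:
449 - 449*I(-2*5) = 449 - 449*(-2*5)⁴ = 449 - 449*(-10)⁴ = 449 - 449*10000 = 449 - 4490000 = -4489551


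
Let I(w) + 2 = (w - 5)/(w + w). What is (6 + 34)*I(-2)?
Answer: -10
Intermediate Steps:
I(w) = -2 + (-5 + w)/(2*w) (I(w) = -2 + (w - 5)/(w + w) = -2 + (-5 + w)/((2*w)) = -2 + (-5 + w)*(1/(2*w)) = -2 + (-5 + w)/(2*w))
(6 + 34)*I(-2) = (6 + 34)*((½)*(-5 - 3*(-2))/(-2)) = 40*((½)*(-½)*(-5 + 6)) = 40*((½)*(-½)*1) = 40*(-¼) = -10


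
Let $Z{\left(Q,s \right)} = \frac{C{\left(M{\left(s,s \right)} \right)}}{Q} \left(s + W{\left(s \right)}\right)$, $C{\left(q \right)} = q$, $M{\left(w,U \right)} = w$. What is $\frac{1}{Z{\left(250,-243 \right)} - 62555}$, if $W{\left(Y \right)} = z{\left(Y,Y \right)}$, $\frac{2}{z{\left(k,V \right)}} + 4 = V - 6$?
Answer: $- \frac{63250}{3941663867} \approx -1.6047 \cdot 10^{-5}$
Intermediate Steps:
$z{\left(k,V \right)} = \frac{2}{-10 + V}$ ($z{\left(k,V \right)} = \frac{2}{-4 + \left(V - 6\right)} = \frac{2}{-4 + \left(-6 + V\right)} = \frac{2}{-10 + V}$)
$W{\left(Y \right)} = \frac{2}{-10 + Y}$
$Z{\left(Q,s \right)} = \frac{s \left(s + \frac{2}{-10 + s}\right)}{Q}$ ($Z{\left(Q,s \right)} = \frac{s}{Q} \left(s + \frac{2}{-10 + s}\right) = \frac{s \left(s + \frac{2}{-10 + s}\right)}{Q}$)
$\frac{1}{Z{\left(250,-243 \right)} - 62555} = \frac{1}{- \frac{243 \left(2 - 243 \left(-10 - 243\right)\right)}{250 \left(-10 - 243\right)} - 62555} = \frac{1}{\left(-243\right) \frac{1}{250} \frac{1}{-253} \left(2 - -61479\right) - 62555} = \frac{1}{\left(-243\right) \frac{1}{250} \left(- \frac{1}{253}\right) \left(2 + 61479\right) - 62555} = \frac{1}{\left(-243\right) \frac{1}{250} \left(- \frac{1}{253}\right) 61481 - 62555} = \frac{1}{\frac{14939883}{63250} - 62555} = \frac{1}{- \frac{3941663867}{63250}} = - \frac{63250}{3941663867}$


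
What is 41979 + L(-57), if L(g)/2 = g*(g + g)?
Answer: 54975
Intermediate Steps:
L(g) = 4*g**2 (L(g) = 2*(g*(g + g)) = 2*(g*(2*g)) = 2*(2*g**2) = 4*g**2)
41979 + L(-57) = 41979 + 4*(-57)**2 = 41979 + 4*3249 = 41979 + 12996 = 54975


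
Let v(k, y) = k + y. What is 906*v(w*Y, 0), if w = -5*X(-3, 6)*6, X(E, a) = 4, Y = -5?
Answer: 543600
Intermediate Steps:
w = -120 (w = -5*4*6 = -20*6 = -120)
906*v(w*Y, 0) = 906*(-120*(-5) + 0) = 906*(600 + 0) = 906*600 = 543600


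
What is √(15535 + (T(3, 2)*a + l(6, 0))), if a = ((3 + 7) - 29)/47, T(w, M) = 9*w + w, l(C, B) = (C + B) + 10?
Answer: √34325369/47 ≈ 124.66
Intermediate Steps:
l(C, B) = 10 + B + C (l(C, B) = (B + C) + 10 = 10 + B + C)
T(w, M) = 10*w
a = -19/47 (a = (10 - 29)*(1/47) = -19*1/47 = -19/47 ≈ -0.40426)
√(15535 + (T(3, 2)*a + l(6, 0))) = √(15535 + ((10*3)*(-19/47) + (10 + 0 + 6))) = √(15535 + (30*(-19/47) + 16)) = √(15535 + (-570/47 + 16)) = √(15535 + 182/47) = √(730327/47) = √34325369/47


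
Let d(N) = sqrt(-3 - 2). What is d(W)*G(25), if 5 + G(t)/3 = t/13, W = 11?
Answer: -120*I*sqrt(5)/13 ≈ -20.641*I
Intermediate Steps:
d(N) = I*sqrt(5) (d(N) = sqrt(-5) = I*sqrt(5))
G(t) = -15 + 3*t/13 (G(t) = -15 + 3*(t/13) = -15 + 3*t/13)
d(W)*G(25) = (I*sqrt(5))*(-15 + (3/13)*25) = (I*sqrt(5))*(-15 + 75/13) = (I*sqrt(5))*(-120/13) = -120*I*sqrt(5)/13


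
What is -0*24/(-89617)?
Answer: 0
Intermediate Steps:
-0*24/(-89617) = -711*0*(-1/89617) = 0*(-1/89617) = 0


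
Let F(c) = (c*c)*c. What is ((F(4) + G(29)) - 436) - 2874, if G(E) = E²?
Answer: -2405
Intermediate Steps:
F(c) = c³ (F(c) = c²*c = c³)
((F(4) + G(29)) - 436) - 2874 = ((4³ + 29²) - 436) - 2874 = ((64 + 841) - 436) - 2874 = (905 - 436) - 2874 = 469 - 2874 = -2405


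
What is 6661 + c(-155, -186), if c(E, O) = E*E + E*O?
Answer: 59516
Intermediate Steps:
c(E, O) = E**2 + E*O
6661 + c(-155, -186) = 6661 - 155*(-155 - 186) = 6661 - 155*(-341) = 6661 + 52855 = 59516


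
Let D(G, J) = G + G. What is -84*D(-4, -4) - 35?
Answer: 637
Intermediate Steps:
D(G, J) = 2*G
-84*D(-4, -4) - 35 = -168*(-4) - 35 = -84*(-8) - 35 = 672 - 35 = 637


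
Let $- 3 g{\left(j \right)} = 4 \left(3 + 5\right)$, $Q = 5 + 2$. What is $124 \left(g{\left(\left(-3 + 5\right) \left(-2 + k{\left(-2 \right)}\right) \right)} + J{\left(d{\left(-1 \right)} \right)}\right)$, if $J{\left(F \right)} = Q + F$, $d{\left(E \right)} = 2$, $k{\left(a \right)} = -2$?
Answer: $- \frac{620}{3} \approx -206.67$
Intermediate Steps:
$Q = 7$
$J{\left(F \right)} = 7 + F$
$g{\left(j \right)} = - \frac{32}{3}$ ($g{\left(j \right)} = - \frac{4 \left(3 + 5\right)}{3} = - \frac{4 \cdot 8}{3} = \left(- \frac{1}{3}\right) 32 = - \frac{32}{3}$)
$124 \left(g{\left(\left(-3 + 5\right) \left(-2 + k{\left(-2 \right)}\right) \right)} + J{\left(d{\left(-1 \right)} \right)}\right) = 124 \left(- \frac{32}{3} + \left(7 + 2\right)\right) = 124 \left(- \frac{32}{3} + 9\right) = 124 \left(- \frac{5}{3}\right) = - \frac{620}{3}$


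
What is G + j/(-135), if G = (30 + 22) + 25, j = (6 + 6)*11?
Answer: 3421/45 ≈ 76.022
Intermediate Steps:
j = 132 (j = 12*11 = 132)
G = 77 (G = 52 + 25 = 77)
G + j/(-135) = 77 + 132/(-135) = 77 + 132*(-1/135) = 77 - 44/45 = 3421/45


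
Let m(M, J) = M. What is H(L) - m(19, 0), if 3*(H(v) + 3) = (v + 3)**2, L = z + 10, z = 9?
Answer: 418/3 ≈ 139.33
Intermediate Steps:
L = 19 (L = 9 + 10 = 19)
H(v) = -3 + (3 + v)**2/3 (H(v) = -3 + (v + 3)**2/3 = -3 + (3 + v)**2/3)
H(L) - m(19, 0) = (1/3)*19*(6 + 19) - 1*19 = (1/3)*19*25 - 19 = 475/3 - 19 = 418/3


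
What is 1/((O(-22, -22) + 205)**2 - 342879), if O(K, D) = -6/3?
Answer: -1/301670 ≈ -3.3149e-6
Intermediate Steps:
O(K, D) = -2 (O(K, D) = -6*1/3 = -2)
1/((O(-22, -22) + 205)**2 - 342879) = 1/((-2 + 205)**2 - 342879) = 1/(203**2 - 342879) = 1/(41209 - 342879) = 1/(-301670) = -1/301670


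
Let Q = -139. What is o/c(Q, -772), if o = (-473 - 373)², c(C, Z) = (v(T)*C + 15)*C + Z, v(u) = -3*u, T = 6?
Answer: -715716/350635 ≈ -2.0412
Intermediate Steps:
c(C, Z) = Z + C*(15 - 18*C) (c(C, Z) = ((-3*6)*C + 15)*C + Z = (-18*C + 15)*C + Z = (15 - 18*C)*C + Z = C*(15 - 18*C) + Z = Z + C*(15 - 18*C))
o = 715716 (o = (-846)² = 715716)
o/c(Q, -772) = 715716/(-772 - 18*(-139)² + 15*(-139)) = 715716/(-772 - 18*19321 - 2085) = 715716/(-772 - 347778 - 2085) = 715716/(-350635) = 715716*(-1/350635) = -715716/350635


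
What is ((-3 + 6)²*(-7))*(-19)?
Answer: 1197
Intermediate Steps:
((-3 + 6)²*(-7))*(-19) = (3²*(-7))*(-19) = (9*(-7))*(-19) = -63*(-19) = 1197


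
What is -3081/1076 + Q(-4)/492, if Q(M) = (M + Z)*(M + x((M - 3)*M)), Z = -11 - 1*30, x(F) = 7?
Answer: -69213/22058 ≈ -3.1378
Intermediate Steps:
Z = -41 (Z = -11 - 30 = -41)
Q(M) = (-41 + M)*(7 + M) (Q(M) = (M - 41)*(M + 7) = (-41 + M)*(7 + M))
-3081/1076 + Q(-4)/492 = -3081/1076 + (-287 + (-4)**2 - 34*(-4))/492 = -3081*1/1076 + (-287 + 16 + 136)*(1/492) = -3081/1076 - 135*1/492 = -3081/1076 - 45/164 = -69213/22058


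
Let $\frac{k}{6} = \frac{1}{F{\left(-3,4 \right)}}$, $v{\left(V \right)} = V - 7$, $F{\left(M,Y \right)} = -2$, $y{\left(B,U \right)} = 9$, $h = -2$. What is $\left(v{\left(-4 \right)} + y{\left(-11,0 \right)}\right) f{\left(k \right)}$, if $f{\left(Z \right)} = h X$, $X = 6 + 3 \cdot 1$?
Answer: $36$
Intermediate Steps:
$X = 9$ ($X = 6 + 3 = 9$)
$v{\left(V \right)} = -7 + V$ ($v{\left(V \right)} = V - 7 = -7 + V$)
$k = -3$ ($k = \frac{6}{-2} = 6 \left(- \frac{1}{2}\right) = -3$)
$f{\left(Z \right)} = -18$ ($f{\left(Z \right)} = \left(-2\right) 9 = -18$)
$\left(v{\left(-4 \right)} + y{\left(-11,0 \right)}\right) f{\left(k \right)} = \left(\left(-7 - 4\right) + 9\right) \left(-18\right) = \left(-11 + 9\right) \left(-18\right) = \left(-2\right) \left(-18\right) = 36$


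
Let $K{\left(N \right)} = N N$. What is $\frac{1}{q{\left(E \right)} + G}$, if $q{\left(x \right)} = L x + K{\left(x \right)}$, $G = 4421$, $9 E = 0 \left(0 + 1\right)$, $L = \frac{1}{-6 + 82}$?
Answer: $\frac{1}{4421} \approx 0.00022619$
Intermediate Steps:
$K{\left(N \right)} = N^{2}$
$L = \frac{1}{76} \approx 0.013158$
$E = 0$ ($E = \frac{0 \left(0 + 1\right)}{9} = \frac{0 \cdot 1}{9} = \frac{1}{9} \cdot 0 = 0$)
$q{\left(x \right)} = x^{2} + \frac{x}{76}$ ($q{\left(x \right)} = \frac{x}{76} + x^{2} = x^{2} + \frac{x}{76}$)
$\frac{1}{q{\left(E \right)} + G} = \frac{1}{0 \left(\frac{1}{76} + 0\right) + 4421} = \frac{1}{0 \cdot \frac{1}{76} + 4421} = \frac{1}{0 + 4421} = \frac{1}{4421}$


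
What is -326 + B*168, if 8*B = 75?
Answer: 1249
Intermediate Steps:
B = 75/8 (B = (⅛)*75 = 75/8 ≈ 9.3750)
-326 + B*168 = -326 + (75/8)*168 = -326 + 1575 = 1249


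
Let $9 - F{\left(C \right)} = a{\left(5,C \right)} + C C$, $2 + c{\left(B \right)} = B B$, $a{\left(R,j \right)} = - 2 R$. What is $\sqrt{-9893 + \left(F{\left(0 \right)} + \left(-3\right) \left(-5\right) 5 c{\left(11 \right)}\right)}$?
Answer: $i \sqrt{949} \approx 30.806 i$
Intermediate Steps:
$c{\left(B \right)} = -2 + B^{2}$ ($c{\left(B \right)} = -2 + B B = -2 + B^{2}$)
$F{\left(C \right)} = 19 - C^{2}$ ($F{\left(C \right)} = 9 - \left(\left(-2\right) 5 + C C\right) = 9 - \left(-10 + C^{2}\right) = 19 - C^{2}$)
$\sqrt{-9893 + \left(F{\left(0 \right)} + \left(-3\right) \left(-5\right) 5 c{\left(11 \right)}\right)} = \sqrt{-9893 + \left(\left(19 - 0^{2}\right) + \left(-3\right) \left(-5\right) 5 \left(-2 + 11^{2}\right)\right)} = \sqrt{-9893 + \left(\left(19 - 0\right) + 15 \cdot 5 \left(-2 + 121\right)\right)} = \sqrt{-9893 + \left(\left(19 + 0\right) + 75 \cdot 119\right)} = \sqrt{-9893 + \left(19 + 8925\right)} = \sqrt{-9893 + 8944} = \sqrt{-949} = i \sqrt{949}$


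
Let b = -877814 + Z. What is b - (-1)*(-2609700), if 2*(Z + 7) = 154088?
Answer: -3410477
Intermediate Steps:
Z = 77037 (Z = -7 + (1/2)*154088 = -7 + 77044 = 77037)
b = -800777 (b = -877814 + 77037 = -800777)
b - (-1)*(-2609700) = -800777 - (-1)*(-2609700) = -800777 - 1*2609700 = -800777 - 2609700 = -3410477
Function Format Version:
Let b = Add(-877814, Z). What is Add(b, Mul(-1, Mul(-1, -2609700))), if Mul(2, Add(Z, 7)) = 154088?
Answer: -3410477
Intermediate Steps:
Z = 77037 (Z = Add(-7, Mul(Rational(1, 2), 154088)) = Add(-7, 77044) = 77037)
b = -800777 (b = Add(-877814, 77037) = -800777)
Add(b, Mul(-1, Mul(-1, -2609700))) = Add(-800777, Mul(-1, Mul(-1, -2609700))) = Add(-800777, Mul(-1, 2609700)) = Add(-800777, -2609700) = -3410477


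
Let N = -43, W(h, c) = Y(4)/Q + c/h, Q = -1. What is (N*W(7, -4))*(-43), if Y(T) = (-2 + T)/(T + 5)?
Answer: -92450/63 ≈ -1467.5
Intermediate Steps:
Y(T) = (-2 + T)/(5 + T)
W(h, c) = -2/9 + c/h (W(h, c) = ((-2 + 4)/(5 + 4))/(-1) + c/h = (2/9)*(-1) + c/h = -2/9 + c/h)
(N*W(7, -4))*(-43) = -43*(-2/9 - 4/7)*(-43) = -43*(-50/63)*(-43) = (2150/63)*(-43) = -92450/63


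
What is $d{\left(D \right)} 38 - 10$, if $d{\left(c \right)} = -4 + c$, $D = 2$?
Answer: $-86$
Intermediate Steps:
$d{\left(D \right)} 38 - 10 = \left(-4 + 2\right) 38 - 10 = \left(-2\right) 38 - 10 = -76 - 10 = -86$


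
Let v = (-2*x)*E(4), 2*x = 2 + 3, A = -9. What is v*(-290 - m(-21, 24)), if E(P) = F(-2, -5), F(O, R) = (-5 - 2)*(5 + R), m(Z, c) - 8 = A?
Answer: 0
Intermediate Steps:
m(Z, c) = -1 (m(Z, c) = 8 - 9 = -1)
x = 5/2 (x = (2 + 3)/2 = (½)*5 = 5/2 ≈ 2.5000)
F(O, R) = -35 - 7*R (F(O, R) = -7*(5 + R) = -35 - 7*R)
E(P) = 0 (E(P) = -35 - 7*(-5) = -35 + 35 = 0)
v = 0 (v = -2*5/2*0 = -5*0 = 0)
v*(-290 - m(-21, 24)) = 0*(-290 - 1*(-1)) = 0*(-290 + 1) = 0*(-289) = 0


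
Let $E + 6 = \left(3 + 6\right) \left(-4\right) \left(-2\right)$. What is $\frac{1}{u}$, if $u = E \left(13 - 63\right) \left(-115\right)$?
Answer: $\frac{1}{379500} \approx 2.635 \cdot 10^{-6}$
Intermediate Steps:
$E = 66$ ($E = -6 + \left(3 + 6\right) \left(-4\right) \left(-2\right) = -6 + 9 \left(-4\right) \left(-2\right) = -6 - -72 = -6 + 72 = 66$)
$u = 379500$ ($u = 66 \left(13 - 63\right) \left(-115\right) = 66 \left(-50\right) \left(-115\right) = \left(-3300\right) \left(-115\right) = 379500$)
$\frac{1}{u} = \frac{1}{379500}$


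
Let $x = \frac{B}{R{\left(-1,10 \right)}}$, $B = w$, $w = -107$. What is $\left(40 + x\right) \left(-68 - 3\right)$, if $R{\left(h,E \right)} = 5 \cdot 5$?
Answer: $- \frac{63403}{25} \approx -2536.1$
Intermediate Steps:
$R{\left(h,E \right)} = 25$
$B = -107$
$x = - \frac{107}{25} \approx -4.28$
$\left(40 + x\right) \left(-68 - 3\right) = \left(40 - \frac{107}{25}\right) \left(-68 - 3\right) = \frac{893 \left(-68 - 3\right)}{25} = \frac{893}{25} \left(-71\right) = - \frac{63403}{25}$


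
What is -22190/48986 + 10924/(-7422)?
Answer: -24993473/12984789 ≈ -1.9248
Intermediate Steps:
-22190/48986 + 10924/(-7422) = -22190*1/48986 + 10924*(-1/7422) = -1585/3499 - 5462/3711 = -24993473/12984789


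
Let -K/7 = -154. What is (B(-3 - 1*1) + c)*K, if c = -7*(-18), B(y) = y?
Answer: 131516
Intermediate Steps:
K = 1078 (K = -7*(-154) = 1078)
c = 126
(B(-3 - 1*1) + c)*K = ((-3 - 1*1) + 126)*1078 = ((-3 - 1) + 126)*1078 = (-4 + 126)*1078 = 122*1078 = 131516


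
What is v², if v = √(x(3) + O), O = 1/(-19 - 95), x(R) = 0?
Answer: -1/114 ≈ -0.0087719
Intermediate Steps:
O = -1/114 (O = 1/(-114) = -1/114 ≈ -0.0087719)
v = I*√114/114 (v = √(0 - 1/114) = √(-1/114) = I*√114/114 ≈ 0.093659*I)
v² = (I*√114/114)² = -1/114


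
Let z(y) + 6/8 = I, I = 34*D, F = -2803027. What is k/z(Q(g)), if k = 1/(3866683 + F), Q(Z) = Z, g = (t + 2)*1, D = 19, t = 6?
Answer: 1/686324034 ≈ 1.4570e-9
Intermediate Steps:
g = 8 (g = (6 + 2)*1 = 8*1 = 8)
I = 646 (I = 34*19 = 646)
k = 1/1063656 (k = 1/(3866683 - 2803027) = 1/1063656 ≈ 9.4015e-7)
z(y) = 2581/4 (z(y) = -¾ + 646 = 2581/4)
k/z(Q(g)) = 1/(1063656*(2581/4)) = (1/1063656)*(4/2581) = 1/686324034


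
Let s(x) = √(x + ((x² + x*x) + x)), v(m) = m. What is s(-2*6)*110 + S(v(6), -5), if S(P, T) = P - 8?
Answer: -2 + 220*√66 ≈ 1785.3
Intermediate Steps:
s(x) = √(2*x + 2*x²) (s(x) = √(x + ((x² + x²) + x)) = √(x + (2*x² + x)) = √(x + (x + 2*x²)) = √(2*x + 2*x²))
S(P, T) = -8 + P
s(-2*6)*110 + S(v(6), -5) = (√2*√((-2*6)*(1 - 2*6)))*110 + (-8 + 6) = (√2*√(-12*(1 - 12)))*110 - 2 = (√2*√(-12*(-11)))*110 - 2 = (√2*√132)*110 - 2 = (√2*(2*√33))*110 - 2 = (2*√66)*110 - 2 = 220*√66 - 2 = -2 + 220*√66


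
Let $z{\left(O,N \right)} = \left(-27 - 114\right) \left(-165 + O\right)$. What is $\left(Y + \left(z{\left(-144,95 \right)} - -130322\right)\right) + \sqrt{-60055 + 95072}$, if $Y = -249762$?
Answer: $-75871 + 19 \sqrt{97} \approx -75684.0$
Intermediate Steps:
$z{\left(O,N \right)} = 23265 - 141 O$ ($z{\left(O,N \right)} = - 141 \left(-165 + O\right) = 23265 - 141 O$)
$\left(Y + \left(z{\left(-144,95 \right)} - -130322\right)\right) + \sqrt{-60055 + 95072} = \left(-249762 + \left(\left(23265 - -20304\right) - -130322\right)\right) + \sqrt{-60055 + 95072} = \left(-249762 + \left(\left(23265 + 20304\right) + 130322\right)\right) + \sqrt{35017} = \left(-249762 + \left(43569 + 130322\right)\right) + 19 \sqrt{97} = \left(-249762 + 173891\right) + 19 \sqrt{97} = -75871 + 19 \sqrt{97}$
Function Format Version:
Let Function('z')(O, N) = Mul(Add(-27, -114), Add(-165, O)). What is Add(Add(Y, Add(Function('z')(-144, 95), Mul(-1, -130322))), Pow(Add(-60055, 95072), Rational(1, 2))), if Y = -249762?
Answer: Add(-75871, Mul(19, Pow(97, Rational(1, 2)))) ≈ -75684.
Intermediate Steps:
Function('z')(O, N) = Add(23265, Mul(-141, O)) (Function('z')(O, N) = Mul(-141, Add(-165, O)) = Add(23265, Mul(-141, O)))
Add(Add(Y, Add(Function('z')(-144, 95), Mul(-1, -130322))), Pow(Add(-60055, 95072), Rational(1, 2))) = Add(Add(-249762, Add(Add(23265, Mul(-141, -144)), Mul(-1, -130322))), Pow(Add(-60055, 95072), Rational(1, 2))) = Add(Add(-249762, Add(Add(23265, 20304), 130322)), Pow(35017, Rational(1, 2))) = Add(Add(-249762, Add(43569, 130322)), Mul(19, Pow(97, Rational(1, 2)))) = Add(Add(-249762, 173891), Mul(19, Pow(97, Rational(1, 2)))) = Add(-75871, Mul(19, Pow(97, Rational(1, 2))))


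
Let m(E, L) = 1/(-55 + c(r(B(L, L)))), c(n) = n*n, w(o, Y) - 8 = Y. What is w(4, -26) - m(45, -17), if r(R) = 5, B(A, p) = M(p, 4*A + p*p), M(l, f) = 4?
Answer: -539/30 ≈ -17.967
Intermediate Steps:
w(o, Y) = 8 + Y
B(A, p) = 4
c(n) = n²
m(E, L) = -1/30 (m(E, L) = 1/(-55 + 5²) = 1/(-55 + 25) = 1/(-30) = -1/30)
w(4, -26) - m(45, -17) = (8 - 26) - 1*(-1/30) = -18 + 1/30 = -539/30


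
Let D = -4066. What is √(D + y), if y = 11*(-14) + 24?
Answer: 2*I*√1049 ≈ 64.776*I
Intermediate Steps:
y = -130 (y = -154 + 24 = -130)
√(D + y) = √(-4066 - 130) = √(-4196) = 2*I*√1049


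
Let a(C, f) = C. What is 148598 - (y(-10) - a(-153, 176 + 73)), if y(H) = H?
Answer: 148455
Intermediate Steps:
148598 - (y(-10) - a(-153, 176 + 73)) = 148598 - (-10 - 1*(-153)) = 148598 - (-10 + 153) = 148598 - 1*143 = 148598 - 143 = 148455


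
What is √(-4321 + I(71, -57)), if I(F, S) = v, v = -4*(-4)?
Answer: I*√4305 ≈ 65.613*I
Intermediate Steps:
v = 16
I(F, S) = 16
√(-4321 + I(71, -57)) = √(-4321 + 16) = √(-4305) = I*√4305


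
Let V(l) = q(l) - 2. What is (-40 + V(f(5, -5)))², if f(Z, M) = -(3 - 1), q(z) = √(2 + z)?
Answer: 1764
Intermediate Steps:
f(Z, M) = -2 (f(Z, M) = -1*2 = -2)
V(l) = -2 + √(2 + l) (V(l) = √(2 + l) - 2 = -2 + √(2 + l))
(-40 + V(f(5, -5)))² = (-40 + (-2 + √(2 - 2)))² = (-40 + (-2 + √0))² = (-40 + (-2 + 0))² = (-40 - 2)² = (-42)² = 1764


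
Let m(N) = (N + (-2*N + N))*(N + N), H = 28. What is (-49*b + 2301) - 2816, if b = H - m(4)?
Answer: -1887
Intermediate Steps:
m(N) = 0 (m(N) = (N - N)*(2*N) = 0*(2*N) = 0)
b = 28 (b = 28 - 1*0 = 28 + 0 = 28)
(-49*b + 2301) - 2816 = (-49*28 + 2301) - 2816 = (-1372 + 2301) - 2816 = 929 - 2816 = -1887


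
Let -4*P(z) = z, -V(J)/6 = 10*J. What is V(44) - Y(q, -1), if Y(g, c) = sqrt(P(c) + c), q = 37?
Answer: -2640 - I*sqrt(3)/2 ≈ -2640.0 - 0.86602*I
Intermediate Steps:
V(J) = -60*J
P(z) = -z/4
Y(g, c) = sqrt(3)*sqrt(c)/2 (Y(g, c) = sqrt(-c/4 + c) = sqrt(3*c/4) = sqrt(3)*sqrt(c)/2)
V(44) - Y(q, -1) = -60*44 - sqrt(3)*sqrt(-1)/2 = -2640 - sqrt(3)*I/2 = -2640 - I*sqrt(3)/2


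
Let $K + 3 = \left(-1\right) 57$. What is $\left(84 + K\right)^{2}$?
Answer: $576$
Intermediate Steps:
$K = -60$ ($K = -3 - 57 = -60$)
$\left(84 + K\right)^{2} = \left(84 - 60\right)^{2} = 24^{2} = 576$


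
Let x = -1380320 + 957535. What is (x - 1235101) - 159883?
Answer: -1817769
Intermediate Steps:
x = -422785
(x - 1235101) - 159883 = (-422785 - 1235101) - 159883 = -1657886 - 159883 = -1817769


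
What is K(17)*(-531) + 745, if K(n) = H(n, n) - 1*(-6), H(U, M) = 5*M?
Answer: -47576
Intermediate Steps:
K(n) = 6 + 5*n (K(n) = 5*n - 1*(-6) = 5*n + 6 = 6 + 5*n)
K(17)*(-531) + 745 = (6 + 5*17)*(-531) + 745 = (6 + 85)*(-531) + 745 = 91*(-531) + 745 = -48321 + 745 = -47576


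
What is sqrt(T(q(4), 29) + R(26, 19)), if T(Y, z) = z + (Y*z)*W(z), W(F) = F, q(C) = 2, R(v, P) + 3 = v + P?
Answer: sqrt(1753) ≈ 41.869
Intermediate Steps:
R(v, P) = -3 + P + v (R(v, P) = -3 + (v + P) = -3 + (P + v) = -3 + P + v)
T(Y, z) = z + Y*z**2 (T(Y, z) = z + (Y*z)*z = z + Y*z**2)
sqrt(T(q(4), 29) + R(26, 19)) = sqrt(29*(1 + 2*29) + (-3 + 19 + 26)) = sqrt(29*(1 + 58) + 42) = sqrt(29*59 + 42) = sqrt(1711 + 42) = sqrt(1753)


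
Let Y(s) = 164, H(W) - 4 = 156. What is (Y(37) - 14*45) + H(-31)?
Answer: -306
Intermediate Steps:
H(W) = 160 (H(W) = 4 + 156 = 160)
(Y(37) - 14*45) + H(-31) = (164 - 14*45) + 160 = (164 - 630) + 160 = -466 + 160 = -306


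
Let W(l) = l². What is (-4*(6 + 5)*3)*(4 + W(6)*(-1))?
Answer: 4224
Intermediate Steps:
(-4*(6 + 5)*3)*(4 + W(6)*(-1)) = (-4*(6 + 5)*3)*(4 + 6²*(-1)) = (-4*11*3)*(4 + 36*(-1)) = (-44*3)*(4 - 36) = -132*(-32) = 4224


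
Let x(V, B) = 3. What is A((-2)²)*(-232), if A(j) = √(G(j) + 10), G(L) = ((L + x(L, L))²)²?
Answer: -232*√2411 ≈ -11392.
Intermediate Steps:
G(L) = (3 + L)⁴ (G(L) = ((L + 3)²)² = ((3 + L)²)² = (3 + L)⁴)
A(j) = √(10 + (3 + j)⁴) (A(j) = √((3 + j)⁴ + 10) = √(10 + (3 + j)⁴))
A((-2)²)*(-232) = √(10 + (3 + (-2)²)⁴)*(-232) = √(10 + (3 + 4)⁴)*(-232) = √(10 + 7⁴)*(-232) = √(10 + 2401)*(-232) = √2411*(-232) = -232*√2411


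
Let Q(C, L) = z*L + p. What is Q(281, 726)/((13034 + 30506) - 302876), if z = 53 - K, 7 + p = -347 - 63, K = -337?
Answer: -40389/37048 ≈ -1.0902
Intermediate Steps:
p = -417 (p = -7 + (-347 - 63) = -7 - 410 = -417)
z = 390 (z = 53 - 1*(-337) = 53 + 337 = 390)
Q(C, L) = -417 + 390*L (Q(C, L) = 390*L - 417 = -417 + 390*L)
Q(281, 726)/((13034 + 30506) - 302876) = (-417 + 390*726)/((13034 + 30506) - 302876) = (-417 + 283140)/(43540 - 302876) = 282723/(-259336) = 282723*(-1/259336) = -40389/37048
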